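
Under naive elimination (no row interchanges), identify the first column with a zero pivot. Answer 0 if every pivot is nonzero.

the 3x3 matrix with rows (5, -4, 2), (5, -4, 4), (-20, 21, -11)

first zero-pivot column = 2

Naive forward elimination:
R2 <- R2 - (1)*R1:  [ 0  0  2 ]
R3 <- R3 - (-4)*R1:  [  0   5  -3 ]
Matrix at this point:
[ 5  -4   2 ]
[ 0   0   2 ]
[ 0   5  -3 ]
Pivot entry (2,2) is zero but row 3 has 5 in column 2 -> naive elimination stops; a row interchange (e.g. R2 <-> R3) would be required here.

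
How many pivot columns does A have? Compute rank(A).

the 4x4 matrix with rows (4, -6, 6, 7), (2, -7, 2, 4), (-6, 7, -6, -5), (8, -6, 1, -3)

Row reduction:
R2 <- R2 - (1/2)*R1:  [   0   -4   -1  1/2 ]
R3 <- R3 - (-3/2)*R1:  [    0    -2     3  11/2 ]
R4 <- R4 - (2)*R1:  [   0    6  -11  -17 ]
R3 <- R3 - (1/2)*R2:  [    0     0   7/2  21/4 ]
R4 <- R4 - (-3/2)*R2:  [     0      0  -25/2  -65/4 ]
R4 <- R4 - (-25/7)*R3:  [   0    0    0  5/2 ]
Row echelon form:
[ 4  -6    6     7 ]
[ 0  -4   -1   1/2 ]
[ 0   0  7/2  21/4 ]
[ 0   0    0   5/2 ]
Nonzero rows / pivot columns: 4

rank(A) = 4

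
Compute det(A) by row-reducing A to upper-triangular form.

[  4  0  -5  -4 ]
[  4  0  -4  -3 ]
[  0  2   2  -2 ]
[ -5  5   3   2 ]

det(A) = -82

Forward elimination:
R2 <- R2 - (1)*R1:  [ 0  0  1  1 ]
R4 <- R4 - (-5/4)*R1:  [     0      5  -13/4     -3 ]
R2 <-> R3   (pivot in column 2 was zero)
[ 4  0     -5  -4 ]
[ 0  2      2  -2 ]
[ 0  0      1   1 ]
[ 0  5  -13/4  -3 ]
R4 <- R4 - (5/2)*R2:  [     0      0  -33/4      2 ]
R4 <- R4 - (-33/4)*R3:  [    0     0     0  41/4 ]
Upper-triangular form:
[ 4  0  -5    -4 ]
[ 0  2   2    -2 ]
[ 0  0   1     1 ]
[ 0  0   0  41/4 ]
det(A) = (-1)^1 * (4) * (2) * (1) * (41/4) = -82  (1 row swap -> sign -1)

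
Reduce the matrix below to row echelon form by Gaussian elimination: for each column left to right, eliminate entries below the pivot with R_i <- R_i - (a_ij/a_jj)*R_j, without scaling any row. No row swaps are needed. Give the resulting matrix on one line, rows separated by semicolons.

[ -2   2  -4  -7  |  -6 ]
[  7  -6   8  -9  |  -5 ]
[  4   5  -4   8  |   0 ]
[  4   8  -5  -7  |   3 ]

REF = [-2 2 -4 -7 -6; 0 1 -6 -67/2 -26; 0 0 42 591/2 222; 0 0 0 -955/28 -62/7]

Forward elimination:
R2 <- R2 - (-7/2)*R1:  [     0      1     -6  -67/2    -26 ]
R3 <- R3 - (-2)*R1:  [   0    9  -12   -6  -12 ]
R4 <- R4 - (-2)*R1:  [   0   12  -13  -21   -9 ]
R3 <- R3 - (9)*R2:  [     0      0     42  591/2    222 ]
R4 <- R4 - (12)*R2:  [   0    0   59  381  303 ]
R4 <- R4 - (59/42)*R3:  [       0        0        0  -955/28    -62/7 ]
Row echelon form:
[ -2  2  -4       -7  |     -6 ]
[  0  1  -6    -67/2  |    -26 ]
[  0  0  42    591/2  |    222 ]
[  0  0   0  -955/28  |  -62/7 ]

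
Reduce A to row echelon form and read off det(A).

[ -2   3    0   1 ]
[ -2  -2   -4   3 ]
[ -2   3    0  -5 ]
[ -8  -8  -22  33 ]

det(A) = -360

Forward elimination:
R2 <- R2 - (1)*R1:  [  0  -5  -4   2 ]
R3 <- R3 - (1)*R1:  [  0   0   0  -6 ]
R4 <- R4 - (4)*R1:  [   0  -20  -22   29 ]
R4 <- R4 - (4)*R2:  [  0   0  -6  21 ]
R3 <-> R4   (pivot in column 3 was zero)
[ -2   3   0   1 ]
[  0  -5  -4   2 ]
[  0   0  -6  21 ]
[  0   0   0  -6 ]
Upper-triangular form:
[ -2   3   0   1 ]
[  0  -5  -4   2 ]
[  0   0  -6  21 ]
[  0   0   0  -6 ]
det(A) = (-1)^1 * (-2) * (-5) * (-6) * (-6) = -360  (1 row swap -> sign -1)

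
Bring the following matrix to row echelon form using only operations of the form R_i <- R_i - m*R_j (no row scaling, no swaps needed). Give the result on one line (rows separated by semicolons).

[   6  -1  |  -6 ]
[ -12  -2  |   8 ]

REF = [6 -1 -6; 0 -4 -4]

Forward elimination:
R2 <- R2 - (-2)*R1:  [  0  -4  -4 ]
Row echelon form:
[ 6  -1  |  -6 ]
[ 0  -4  |  -4 ]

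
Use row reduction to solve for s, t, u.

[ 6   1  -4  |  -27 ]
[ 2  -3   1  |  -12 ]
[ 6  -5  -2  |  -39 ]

(-3, 3, 3)

Forward elimination on [A|b]:
R2 <- R2 - (1/3)*R1:  [     0  -10/3    7/3     -3 ]
R3 <- R3 - (1)*R1:  [   0   -6    2  -12 ]
R3 <- R3 - (9/5)*R2:  [     0      0  -11/5  -33/5 ]
Row echelon form:
[ 6      1     -4  |    -27 ]
[ 0  -10/3    7/3  |     -3 ]
[ 0      0  -11/5  |  -33/5 ]
Back-substitution:
u = (-33/5) / (-11/5) = 3
t = (-3 - (7/3)*(3)) / (-10/3) = 3
s = (-27 - (1)*(3) - (-4)*(3)) / 6 = -3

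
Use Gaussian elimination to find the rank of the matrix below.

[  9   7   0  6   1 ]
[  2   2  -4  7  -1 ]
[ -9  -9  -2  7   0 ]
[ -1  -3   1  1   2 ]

rank(A) = 4

Row reduction:
R2 <- R2 - (2/9)*R1:  [     0    4/9     -4   17/3  -11/9 ]
R3 <- R3 - (-1)*R1:  [  0  -2  -2  13   1 ]
R4 <- R4 - (-1/9)*R1:  [     0  -20/9      1    5/3   19/9 ]
R3 <- R3 - (-9/2)*R2:  [    0     0   -20  77/2  -9/2 ]
R4 <- R4 - (-5)*R2:  [   0    0  -19   30   -4 ]
R4 <- R4 - (19/20)*R3:  [       0        0        0  -263/40    11/40 ]
Row echelon form:
[ 9    7    0        6      1 ]
[ 0  4/9   -4     17/3  -11/9 ]
[ 0    0  -20     77/2   -9/2 ]
[ 0    0    0  -263/40  11/40 ]
Nonzero rows / pivot columns: 4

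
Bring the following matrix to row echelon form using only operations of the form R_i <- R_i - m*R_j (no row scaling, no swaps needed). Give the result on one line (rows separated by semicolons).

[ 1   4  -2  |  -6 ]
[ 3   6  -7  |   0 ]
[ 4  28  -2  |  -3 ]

Forward elimination:
R2 <- R2 - (3)*R1:  [  0  -6  -1  18 ]
R3 <- R3 - (4)*R1:  [  0  12   6  21 ]
R3 <- R3 - (-2)*R2:  [  0   0   4  57 ]
Row echelon form:
[ 1   4  -2  |  -6 ]
[ 0  -6  -1  |  18 ]
[ 0   0   4  |  57 ]

REF = [1 4 -2 -6; 0 -6 -1 18; 0 0 4 57]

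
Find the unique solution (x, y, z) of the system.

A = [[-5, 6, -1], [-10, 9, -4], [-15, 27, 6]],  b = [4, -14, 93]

Forward elimination on [A|b]:
R2 <- R2 - (2)*R1:  [   0   -3   -2  -22 ]
R3 <- R3 - (3)*R1:  [  0   9   9  81 ]
R3 <- R3 - (-3)*R2:  [  0   0   3  15 ]
Row echelon form:
[ -5   6  -1  |    4 ]
[  0  -3  -2  |  -22 ]
[  0   0   3  |   15 ]
Back-substitution:
z = (15) / 3 = 5
y = (-22 - (-2)*(5)) / -3 = 4
x = (4 - (6)*(4) - (-1)*(5)) / -5 = 3

(3, 4, 5)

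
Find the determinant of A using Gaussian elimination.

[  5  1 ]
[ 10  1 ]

Forward elimination:
R2 <- R2 - (2)*R1:  [  0  -1 ]
Upper-triangular form:
[ 5   1 ]
[ 0  -1 ]
det(A) = (-1)^0 * (5) * (-1) = -5  (0 row swaps -> sign +1)

det(A) = -5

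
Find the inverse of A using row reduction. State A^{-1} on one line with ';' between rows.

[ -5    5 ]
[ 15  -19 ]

Gauss-Jordan on [A | I]:
R1 <- (1/-5)*R1:  [    1    -1  |  -1/5     0 ]
R2 <- R2 - (15)*R1:  [  0  -4  |   3   1 ]
R2 <- (1/-4)*R2:  [    0     1  |  -3/4  -1/4 ]
R1 <- R1 - (-1)*R2:  [      1       0  |  -19/20    -1/4 ]
Right block of [I | A^{-1}] is the inverse:
[ -19/20  -1/4 ]
[   -3/4  -1/4 ]

inverse = [-19/20 -1/4; -3/4 -1/4]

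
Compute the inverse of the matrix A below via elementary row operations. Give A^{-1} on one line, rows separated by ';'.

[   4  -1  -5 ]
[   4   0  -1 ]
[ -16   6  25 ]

Gauss-Jordan on [A | I]:
R1 <- (1/4)*R1:  [    1  -1/4  -5/4  |   1/4     0     0 ]
R2 <- R2 - (4)*R1:  [  0   1   4  |  -1   1   0 ]
R3 <- R3 - (-16)*R1:  [ 0  2  5  |  4  0  1 ]
R1 <- R1 - (-1/4)*R2:  [    1     0  -1/4  |     0   1/4     0 ]
R3 <- R3 - (2)*R2:  [  0   0  -3  |   6  -2   1 ]
R3 <- (1/-3)*R3:  [    0     0     1  |    -2   2/3  -1/3 ]
R1 <- R1 - (-1/4)*R3:  [     1      0      0  |   -1/2   5/12  -1/12 ]
R2 <- R2 - (4)*R3:  [    0     1     0  |     7  -5/3   4/3 ]
Right block of [I | A^{-1}] is the inverse:
[ -1/2  5/12  -1/12 ]
[    7  -5/3    4/3 ]
[   -2   2/3   -1/3 ]

inverse = [-1/2 5/12 -1/12; 7 -5/3 4/3; -2 2/3 -1/3]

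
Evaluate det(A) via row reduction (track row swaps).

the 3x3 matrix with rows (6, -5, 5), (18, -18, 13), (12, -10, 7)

Forward elimination:
R2 <- R2 - (3)*R1:  [  0  -3  -2 ]
R3 <- R3 - (2)*R1:  [  0   0  -3 ]
Upper-triangular form:
[ 6  -5   5 ]
[ 0  -3  -2 ]
[ 0   0  -3 ]
det(A) = (-1)^0 * (6) * (-3) * (-3) = 54  (0 row swaps -> sign +1)

det(A) = 54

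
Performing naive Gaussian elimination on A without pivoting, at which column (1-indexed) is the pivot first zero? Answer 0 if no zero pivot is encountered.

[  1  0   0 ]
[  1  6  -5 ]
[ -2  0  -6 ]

first zero-pivot column = 0

Naive forward elimination:
R2 <- R2 - (1)*R1:  [  0   6  -5 ]
R3 <- R3 - (-2)*R1:  [  0   0  -6 ]
All pivots nonzero; naive elimination completes without hitting a zero pivot.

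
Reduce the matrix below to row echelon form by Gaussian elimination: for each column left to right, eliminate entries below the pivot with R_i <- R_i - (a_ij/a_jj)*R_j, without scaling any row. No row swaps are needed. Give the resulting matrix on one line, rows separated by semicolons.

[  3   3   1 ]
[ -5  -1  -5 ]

REF = [3 3 1; 0 4 -10/3]

Forward elimination:
R2 <- R2 - (-5/3)*R1:  [     0      4  -10/3 ]
Row echelon form:
[ 3  3      1 ]
[ 0  4  -10/3 ]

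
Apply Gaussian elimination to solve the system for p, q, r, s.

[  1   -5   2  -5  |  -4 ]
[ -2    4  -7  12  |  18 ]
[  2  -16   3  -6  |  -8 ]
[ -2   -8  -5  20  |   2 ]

(-1, 0, -4, -1)

Forward elimination on [A|b]:
R2 <- R2 - (-2)*R1:  [  0  -6  -3   2  10 ]
R3 <- R3 - (2)*R1:  [  0  -6  -1   4   0 ]
R4 <- R4 - (-2)*R1:  [   0  -18   -1   10   -6 ]
R3 <- R3 - (1)*R2:  [   0    0    2    2  -10 ]
R4 <- R4 - (3)*R2:  [   0    0    8    4  -36 ]
R4 <- R4 - (4)*R3:  [  0   0   0  -4   4 ]
Row echelon form:
[ 1  -5   2  -5  |   -4 ]
[ 0  -6  -3   2  |   10 ]
[ 0   0   2   2  |  -10 ]
[ 0   0   0  -4  |    4 ]
Back-substitution:
s = (4) / -4 = -1
r = (-10 - (2)*(-1)) / 2 = -4
q = (10 - (-3)*(-4) - (2)*(-1)) / -6 = 0
p = (-4 - (-5)*(0) - (2)*(-4) - (-5)*(-1)) / 1 = -1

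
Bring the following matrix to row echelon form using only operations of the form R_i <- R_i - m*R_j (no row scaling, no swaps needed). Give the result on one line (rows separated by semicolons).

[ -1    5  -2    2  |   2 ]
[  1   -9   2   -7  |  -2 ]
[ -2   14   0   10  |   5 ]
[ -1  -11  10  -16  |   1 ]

REF = [-1 5 -2 2 2; 0 -4 0 -5 0; 0 0 4 1 1; 0 0 0 -1 -4]

Forward elimination:
R2 <- R2 - (-1)*R1:  [  0  -4   0  -5   0 ]
R3 <- R3 - (2)*R1:  [ 0  4  4  6  1 ]
R4 <- R4 - (1)*R1:  [   0  -16   12  -18   -1 ]
R3 <- R3 - (-1)*R2:  [ 0  0  4  1  1 ]
R4 <- R4 - (4)*R2:  [  0   0  12   2  -1 ]
R4 <- R4 - (3)*R3:  [  0   0   0  -1  -4 ]
Row echelon form:
[ -1   5  -2   2  |   2 ]
[  0  -4   0  -5  |   0 ]
[  0   0   4   1  |   1 ]
[  0   0   0  -1  |  -4 ]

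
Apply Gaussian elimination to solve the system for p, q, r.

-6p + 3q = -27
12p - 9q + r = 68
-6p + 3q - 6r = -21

(2, -5, -1)

Forward elimination on [A|b]:
R2 <- R2 - (-2)*R1:  [  0  -3   1  14 ]
R3 <- R3 - (1)*R1:  [  0   0  -6   6 ]
Row echelon form:
[ -6   3   0  |  -27 ]
[  0  -3   1  |   14 ]
[  0   0  -6  |    6 ]
Back-substitution:
r = (6) / -6 = -1
q = (14 - (1)*(-1)) / -3 = -5
p = (-27 - (3)*(-5)) / -6 = 2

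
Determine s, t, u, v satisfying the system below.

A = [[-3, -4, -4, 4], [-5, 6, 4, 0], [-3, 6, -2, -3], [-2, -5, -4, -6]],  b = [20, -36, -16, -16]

Forward elimination on [A|b]:
R2 <- R2 - (5/3)*R1:  [      0    38/3    32/3   -20/3  -208/3 ]
R3 <- R3 - (1)*R1:  [   0   10    2   -7  -36 ]
R4 <- R4 - (2/3)*R1:  [     0   -7/3   -4/3  -26/3  -88/3 ]
R3 <- R3 - (15/19)*R2:  [       0        0  -122/19   -33/19   356/19 ]
R4 <- R4 - (-7/38)*R2:  [       0        0    12/19  -188/19  -800/19 ]
R4 <- R4 - (-6/61)*R3:  [        0         0         0   -614/61  -2456/61 ]
Row echelon form:
[ -3    -4       -4        4  |        20 ]
[  0  38/3     32/3    -20/3  |    -208/3 ]
[  0     0  -122/19   -33/19  |    356/19 ]
[  0     0        0  -614/61  |  -2456/61 ]
Back-substitution:
v = (-2456/61) / (-614/61) = 4
u = (356/19 - (-33/19)*(4)) / (-122/19) = -4
t = (-208/3 - (32/3)*(-4) - (-20/3)*(4)) / (38/3) = 0
s = (20 - (-4)*(0) - (-4)*(-4) - (4)*(4)) / -3 = 4

(4, 0, -4, 4)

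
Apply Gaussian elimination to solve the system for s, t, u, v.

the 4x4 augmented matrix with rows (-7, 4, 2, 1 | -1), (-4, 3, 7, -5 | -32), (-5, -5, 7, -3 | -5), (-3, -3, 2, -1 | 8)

(-3, -3, -5, 0)

Forward elimination on [A|b]:
R2 <- R2 - (4/7)*R1:  [      0     5/7    41/7   -39/7  -220/7 ]
R3 <- R3 - (5/7)*R1:  [     0  -55/7   39/7  -26/7  -30/7 ]
R4 <- R4 - (3/7)*R1:  [     0  -33/7    8/7  -10/7   59/7 ]
R3 <- R3 - (-11)*R2:  [    0     0    70   -65  -350 ]
R4 <- R4 - (-33/5)*R2:  [      0       0   199/5  -191/5    -199 ]
R4 <- R4 - (199/350)*R3:  [      0       0       0  -87/70       0 ]
Row echelon form:
[ -7    4     2       1  |      -1 ]
[  0  5/7  41/7   -39/7  |  -220/7 ]
[  0    0    70     -65  |    -350 ]
[  0    0     0  -87/70  |       0 ]
Back-substitution:
v = (0) / (-87/70) = 0
u = (-350 - (-65)*(0)) / 70 = -5
t = (-220/7 - (41/7)*(-5) - (-39/7)*(0)) / (5/7) = -3
s = (-1 - (4)*(-3) - (2)*(-5) - (1)*(0)) / -7 = -3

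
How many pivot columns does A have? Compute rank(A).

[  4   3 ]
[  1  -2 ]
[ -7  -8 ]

rank(A) = 2

Row reduction:
R2 <- R2 - (1/4)*R1:  [     0  -11/4 ]
R3 <- R3 - (-7/4)*R1:  [     0  -11/4 ]
R3 <- R3 - (1)*R2:  [ 0  0 ]
Row echelon form:
[ 4      3 ]
[ 0  -11/4 ]
[ 0      0 ]
Nonzero rows / pivot columns: 2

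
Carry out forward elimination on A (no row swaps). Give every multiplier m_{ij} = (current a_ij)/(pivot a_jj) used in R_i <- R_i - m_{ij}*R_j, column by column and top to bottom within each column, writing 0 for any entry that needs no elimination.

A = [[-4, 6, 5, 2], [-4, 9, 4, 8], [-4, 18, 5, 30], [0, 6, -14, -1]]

Forward elimination:
R2 <- R2 - (1)*R1:  [  0   3  -1   6 ]
R3 <- R3 - (1)*R1:  [  0  12   0  28 ]
R4: entry in column 1 is already 0 -> m_{41} = 0 (no row operation needed)
R3 <- R3 - (4)*R2:  [ 0  0  4  4 ]
R4 <- R4 - (2)*R2:  [   0    0  -12  -13 ]
R4 <- R4 - (-3)*R3:  [  0   0   0  -1 ]
Multipliers (in order of application): m_{21} = 1, m_{31} = 1, m_{41} = 0, m_{32} = 4, m_{42} = 2, m_{43} = -3

multipliers: 1, 1, 0, 4, 2, -3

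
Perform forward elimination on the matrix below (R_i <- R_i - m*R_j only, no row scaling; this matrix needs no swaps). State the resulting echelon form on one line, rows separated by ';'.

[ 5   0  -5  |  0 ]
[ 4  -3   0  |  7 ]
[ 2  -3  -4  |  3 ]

Forward elimination:
R2 <- R2 - (4/5)*R1:  [  0  -3   4   7 ]
R3 <- R3 - (2/5)*R1:  [  0  -3  -2   3 ]
R3 <- R3 - (1)*R2:  [  0   0  -6  -4 ]
Row echelon form:
[ 5   0  -5  |   0 ]
[ 0  -3   4  |   7 ]
[ 0   0  -6  |  -4 ]

REF = [5 0 -5 0; 0 -3 4 7; 0 0 -6 -4]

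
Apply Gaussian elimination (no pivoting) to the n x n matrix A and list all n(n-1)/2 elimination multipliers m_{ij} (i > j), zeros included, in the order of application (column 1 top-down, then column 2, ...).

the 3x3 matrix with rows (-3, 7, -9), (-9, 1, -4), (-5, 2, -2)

multipliers: 3, 5/3, 29/60

Forward elimination:
R2 <- R2 - (3)*R1:  [   0  -20   23 ]
R3 <- R3 - (5/3)*R1:  [     0  -29/3     13 ]
R3 <- R3 - (29/60)*R2:  [      0       0  113/60 ]
Multipliers (in order of application): m_{21} = 3, m_{31} = 5/3, m_{32} = 29/60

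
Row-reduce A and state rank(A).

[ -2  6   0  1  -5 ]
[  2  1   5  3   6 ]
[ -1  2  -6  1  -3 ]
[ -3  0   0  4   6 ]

Row reduction:
R2 <- R2 - (-1)*R1:  [ 0  7  5  4  1 ]
R3 <- R3 - (1/2)*R1:  [    0    -1    -6   1/2  -1/2 ]
R4 <- R4 - (3/2)*R1:  [    0    -9     0   5/2  27/2 ]
R3 <- R3 - (-1/7)*R2:  [     0      0  -37/7  15/14  -5/14 ]
R4 <- R4 - (-9/7)*R2:  [      0       0    45/7  107/14  207/14 ]
R4 <- R4 - (-45/37)*R3:  [      0       0       0  331/37  531/37 ]
Row echelon form:
[ -2  6      0       1      -5 ]
[  0  7      5       4       1 ]
[  0  0  -37/7   15/14   -5/14 ]
[  0  0      0  331/37  531/37 ]
Nonzero rows / pivot columns: 4

rank(A) = 4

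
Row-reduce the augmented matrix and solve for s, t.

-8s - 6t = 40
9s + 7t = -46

(-2, -4)

Forward elimination on [A|b]:
R2 <- R2 - (-9/8)*R1:  [   0  1/4   -1 ]
Row echelon form:
[ -8   -6  |  40 ]
[  0  1/4  |  -1 ]
Back-substitution:
t = (-1) / (1/4) = -4
s = (40 - (-6)*(-4)) / -8 = -2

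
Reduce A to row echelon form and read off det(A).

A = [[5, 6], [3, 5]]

Forward elimination:
R2 <- R2 - (3/5)*R1:  [   0  7/5 ]
Upper-triangular form:
[ 5    6 ]
[ 0  7/5 ]
det(A) = (-1)^0 * (5) * (7/5) = 7  (0 row swaps -> sign +1)

det(A) = 7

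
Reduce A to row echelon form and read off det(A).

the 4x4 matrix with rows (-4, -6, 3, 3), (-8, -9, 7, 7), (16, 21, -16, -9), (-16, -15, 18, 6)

Forward elimination:
R2 <- R2 - (2)*R1:  [ 0  3  1  1 ]
R3 <- R3 - (-4)*R1:  [  0  -3  -4   3 ]
R4 <- R4 - (4)*R1:  [  0   9   6  -6 ]
R3 <- R3 - (-1)*R2:  [  0   0  -3   4 ]
R4 <- R4 - (3)*R2:  [  0   0   3  -9 ]
R4 <- R4 - (-1)*R3:  [  0   0   0  -5 ]
Upper-triangular form:
[ -4  -6   3   3 ]
[  0   3   1   1 ]
[  0   0  -3   4 ]
[  0   0   0  -5 ]
det(A) = (-1)^0 * (-4) * (3) * (-3) * (-5) = -180  (0 row swaps -> sign +1)

det(A) = -180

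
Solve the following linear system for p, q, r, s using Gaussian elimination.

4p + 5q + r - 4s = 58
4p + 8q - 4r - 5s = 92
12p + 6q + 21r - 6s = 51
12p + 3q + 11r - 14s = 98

Forward elimination on [A|b]:
R2 <- R2 - (1)*R1:  [  0   3  -5  -1  34 ]
R3 <- R3 - (3)*R1:  [    0    -9    18     6  -123 ]
R4 <- R4 - (3)*R1:  [   0  -12    8   -2  -76 ]
R3 <- R3 - (-3)*R2:  [   0    0    3    3  -21 ]
R4 <- R4 - (-4)*R2:  [   0    0  -12   -6   60 ]
R4 <- R4 - (-4)*R3:  [   0    0    0    6  -24 ]
Row echelon form:
[ 4  5   1  -4  |   58 ]
[ 0  3  -5  -1  |   34 ]
[ 0  0   3   3  |  -21 ]
[ 0  0   0   6  |  -24 ]
Back-substitution:
s = (-24) / 6 = -4
r = (-21 - (3)*(-4)) / 3 = -3
q = (34 - (-5)*(-3) - (-1)*(-4)) / 3 = 5
p = (58 - (5)*(5) - (1)*(-3) - (-4)*(-4)) / 4 = 5

(5, 5, -3, -4)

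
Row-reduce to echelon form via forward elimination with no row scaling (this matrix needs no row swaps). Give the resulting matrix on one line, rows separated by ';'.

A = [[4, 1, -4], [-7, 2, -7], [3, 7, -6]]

Forward elimination:
R2 <- R2 - (-7/4)*R1:  [    0  15/4   -14 ]
R3 <- R3 - (3/4)*R1:  [    0  25/4    -3 ]
R3 <- R3 - (5/3)*R2:  [    0     0  61/3 ]
Row echelon form:
[ 4     1    -4 ]
[ 0  15/4   -14 ]
[ 0     0  61/3 ]

REF = [4 1 -4; 0 15/4 -14; 0 0 61/3]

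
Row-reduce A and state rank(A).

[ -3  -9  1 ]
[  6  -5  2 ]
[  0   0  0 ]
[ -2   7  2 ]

rank(A) = 3

Row reduction:
R2 <- R2 - (-2)*R1:  [   0  -23    4 ]
R4 <- R4 - (2/3)*R1:  [   0   13  4/3 ]
R4 <- R4 - (-13/23)*R2:  [      0       0  248/69 ]
R3 <-> R4   (pivot in column 3 was zero)
[ -3   -9       1 ]
[  0  -23       4 ]
[  0    0  248/69 ]
[  0    0       0 ]
Row echelon form:
[ -3   -9       1 ]
[  0  -23       4 ]
[  0    0  248/69 ]
[  0    0       0 ]
Nonzero rows / pivot columns: 3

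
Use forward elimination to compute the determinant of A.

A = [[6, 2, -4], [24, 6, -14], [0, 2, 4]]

det(A) = -72

Forward elimination:
R2 <- R2 - (4)*R1:  [  0  -2   2 ]
R3 <- R3 - (-1)*R2:  [ 0  0  6 ]
Upper-triangular form:
[ 6   2  -4 ]
[ 0  -2   2 ]
[ 0   0   6 ]
det(A) = (-1)^0 * (6) * (-2) * (6) = -72  (0 row swaps -> sign +1)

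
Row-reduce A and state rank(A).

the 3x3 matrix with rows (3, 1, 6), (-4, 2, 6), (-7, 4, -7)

rank(A) = 3

Row reduction:
R2 <- R2 - (-4/3)*R1:  [    0  10/3    14 ]
R3 <- R3 - (-7/3)*R1:  [    0  19/3     7 ]
R3 <- R3 - (19/10)*R2:  [     0      0  -98/5 ]
Row echelon form:
[ 3     1      6 ]
[ 0  10/3     14 ]
[ 0     0  -98/5 ]
Nonzero rows / pivot columns: 3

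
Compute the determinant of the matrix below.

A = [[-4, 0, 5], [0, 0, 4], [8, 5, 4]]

det(A) = 80

Forward elimination:
R3 <- R3 - (-2)*R1:  [  0   5  14 ]
R2 <-> R3   (pivot in column 2 was zero)
[ -4  0   5 ]
[  0  5  14 ]
[  0  0   4 ]
Upper-triangular form:
[ -4  0   5 ]
[  0  5  14 ]
[  0  0   4 ]
det(A) = (-1)^1 * (-4) * (5) * (4) = 80  (1 row swap -> sign -1)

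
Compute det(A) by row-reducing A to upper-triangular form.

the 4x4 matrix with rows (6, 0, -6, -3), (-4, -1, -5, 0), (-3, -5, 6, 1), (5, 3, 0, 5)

det(A) = -1686

Forward elimination:
R2 <- R2 - (-2/3)*R1:  [  0  -1  -9  -2 ]
R3 <- R3 - (-1/2)*R1:  [    0    -5     3  -1/2 ]
R4 <- R4 - (5/6)*R1:  [    0     3     5  15/2 ]
R3 <- R3 - (5)*R2:  [    0     0    48  19/2 ]
R4 <- R4 - (-3)*R2:  [   0    0  -22  3/2 ]
R4 <- R4 - (-11/24)*R3:  [      0       0       0  281/48 ]
Upper-triangular form:
[ 6   0  -6      -3 ]
[ 0  -1  -9      -2 ]
[ 0   0  48    19/2 ]
[ 0   0   0  281/48 ]
det(A) = (-1)^0 * (6) * (-1) * (48) * (281/48) = -1686  (0 row swaps -> sign +1)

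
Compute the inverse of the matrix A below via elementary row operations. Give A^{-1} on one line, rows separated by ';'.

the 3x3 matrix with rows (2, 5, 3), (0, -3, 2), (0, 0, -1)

Gauss-Jordan on [A | I]:
R1 <- (1/2)*R1:  [   1  5/2  3/2  |  1/2    0    0 ]
R2 <- (1/-3)*R2:  [    0     1  -2/3  |     0  -1/3     0 ]
R1 <- R1 - (5/2)*R2:  [    1     0  19/6  |   1/2   5/6     0 ]
R3 <- (1/-1)*R3:  [  0   0   1  |   0   0  -1 ]
R1 <- R1 - (19/6)*R3:  [    1     0     0  |   1/2   5/6  19/6 ]
R2 <- R2 - (-2/3)*R3:  [    0     1     0  |     0  -1/3  -2/3 ]
Right block of [I | A^{-1}] is the inverse:
[ 1/2   5/6  19/6 ]
[   0  -1/3  -2/3 ]
[   0     0    -1 ]

inverse = [1/2 5/6 19/6; 0 -1/3 -2/3; 0 0 -1]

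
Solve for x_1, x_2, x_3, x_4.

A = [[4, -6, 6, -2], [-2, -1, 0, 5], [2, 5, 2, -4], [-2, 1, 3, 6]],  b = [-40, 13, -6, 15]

Forward elimination on [A|b]:
R2 <- R2 - (-1/2)*R1:  [  0  -4   3   4  -7 ]
R3 <- R3 - (1/2)*R1:  [  0   8  -1  -3  14 ]
R4 <- R4 - (-1/2)*R1:  [  0  -2   6   5  -5 ]
R3 <- R3 - (-2)*R2:  [ 0  0  5  5  0 ]
R4 <- R4 - (1/2)*R2:  [    0     0   9/2     3  -3/2 ]
R4 <- R4 - (9/10)*R3:  [    0     0     0  -3/2  -3/2 ]
Row echelon form:
[ 4  -6  6    -2  |   -40 ]
[ 0  -4  3     4  |    -7 ]
[ 0   0  5     5  |     0 ]
[ 0   0  0  -3/2  |  -3/2 ]
Back-substitution:
x_4 = (-3/2) / (-3/2) = 1
x_3 = (0 - (5)*(1)) / 5 = -1
x_2 = (-7 - (3)*(-1) - (4)*(1)) / -4 = 2
x_1 = (-40 - (-6)*(2) - (6)*(-1) - (-2)*(1)) / 4 = -5

(-5, 2, -1, 1)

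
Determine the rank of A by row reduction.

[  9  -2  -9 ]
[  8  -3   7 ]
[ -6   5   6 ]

Row reduction:
R2 <- R2 - (8/9)*R1:  [     0  -11/9     15 ]
R3 <- R3 - (-2/3)*R1:  [    0  11/3     0 ]
R3 <- R3 - (-3)*R2:  [  0   0  45 ]
Row echelon form:
[ 9     -2  -9 ]
[ 0  -11/9  15 ]
[ 0      0  45 ]
Nonzero rows / pivot columns: 3

rank(A) = 3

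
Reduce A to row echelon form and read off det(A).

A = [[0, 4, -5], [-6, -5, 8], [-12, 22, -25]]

det(A) = -24

Forward elimination:
R1 <-> R2   (pivot in column 1 was zero)
[  -6  -5    8 ]
[   0   4   -5 ]
[ -12  22  -25 ]
R3 <- R3 - (2)*R1:  [   0   32  -41 ]
R3 <- R3 - (8)*R2:  [  0   0  -1 ]
Upper-triangular form:
[ -6  -5   8 ]
[  0   4  -5 ]
[  0   0  -1 ]
det(A) = (-1)^1 * (-6) * (4) * (-1) = -24  (1 row swap -> sign -1)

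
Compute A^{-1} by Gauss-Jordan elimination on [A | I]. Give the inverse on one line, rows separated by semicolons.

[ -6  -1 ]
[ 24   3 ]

Gauss-Jordan on [A | I]:
R1 <- (1/-6)*R1:  [    1   1/6  |  -1/6     0 ]
R2 <- R2 - (24)*R1:  [  0  -1  |   4   1 ]
R2 <- (1/-1)*R2:  [  0   1  |  -4  -1 ]
R1 <- R1 - (1/6)*R2:  [   1    0  |  1/2  1/6 ]
Right block of [I | A^{-1}] is the inverse:
[ 1/2  1/6 ]
[  -4   -1 ]

inverse = [1/2 1/6; -4 -1]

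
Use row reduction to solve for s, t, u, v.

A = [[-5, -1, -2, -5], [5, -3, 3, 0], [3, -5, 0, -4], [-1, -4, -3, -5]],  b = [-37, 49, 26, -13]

Forward elimination on [A|b]:
R2 <- R2 - (-1)*R1:  [  0  -4   1  -5  12 ]
R3 <- R3 - (-3/5)*R1:  [     0  -28/5   -6/5     -7   19/5 ]
R4 <- R4 - (1/5)*R1:  [     0  -19/5  -13/5     -4  -28/5 ]
R3 <- R3 - (7/5)*R2:  [     0      0  -13/5      0    -13 ]
R4 <- R4 - (19/20)*R2:  [      0       0  -71/20     3/4     -17 ]
R4 <- R4 - (71/52)*R3:  [   0    0    0  3/4  3/4 ]
Row echelon form:
[ -5  -1     -2   -5  |  -37 ]
[  0  -4      1   -5  |   12 ]
[  0   0  -13/5    0  |  -13 ]
[  0   0      0  3/4  |  3/4 ]
Back-substitution:
v = (3/4) / (3/4) = 1
u = (-13) / (-13/5) = 5
t = (12 - (1)*(5) - (-5)*(1)) / -4 = -3
s = (-37 - (-1)*(-3) - (-2)*(5) - (-5)*(1)) / -5 = 5

(5, -3, 5, 1)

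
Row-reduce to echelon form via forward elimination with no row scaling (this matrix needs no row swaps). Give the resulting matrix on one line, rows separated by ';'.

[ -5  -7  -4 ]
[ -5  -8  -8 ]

Forward elimination:
R2 <- R2 - (1)*R1:  [  0  -1  -4 ]
Row echelon form:
[ -5  -7  -4 ]
[  0  -1  -4 ]

REF = [-5 -7 -4; 0 -1 -4]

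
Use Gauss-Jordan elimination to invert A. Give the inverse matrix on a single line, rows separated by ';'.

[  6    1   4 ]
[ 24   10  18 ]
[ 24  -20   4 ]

Gauss-Jordan on [A | I]:
R1 <- (1/6)*R1:  [   1  1/6  2/3  |  1/6    0    0 ]
R2 <- R2 - (24)*R1:  [  0   6   2  |  -4   1   0 ]
R3 <- R3 - (24)*R1:  [   0  -24  -12  |   -4    0    1 ]
R2 <- (1/6)*R2:  [    0     1   1/3  |  -2/3   1/6     0 ]
R1 <- R1 - (1/6)*R2:  [     1      0  11/18  |   5/18  -1/36      0 ]
R3 <- R3 - (-24)*R2:  [   0    0   -4  |  -20    4    1 ]
R3 <- (1/-4)*R3:  [    0     0     1  |     5    -1  -1/4 ]
R1 <- R1 - (11/18)*R3:  [     1      0      0  |  -25/9   7/12  11/72 ]
R2 <- R2 - (1/3)*R3:  [    0     1     0  |  -7/3   1/2  1/12 ]
Right block of [I | A^{-1}] is the inverse:
[ -25/9  7/12  11/72 ]
[  -7/3   1/2   1/12 ]
[     5    -1   -1/4 ]

inverse = [-25/9 7/12 11/72; -7/3 1/2 1/12; 5 -1 -1/4]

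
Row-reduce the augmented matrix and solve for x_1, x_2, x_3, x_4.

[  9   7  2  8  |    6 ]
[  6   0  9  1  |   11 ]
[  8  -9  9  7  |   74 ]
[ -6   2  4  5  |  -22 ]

(3, -5, -1, 2)

Forward elimination on [A|b]:
R2 <- R2 - (2/3)*R1:  [     0  -14/3   23/3  -13/3      7 ]
R3 <- R3 - (8/9)*R1:  [      0  -137/9    65/9    -1/9   206/3 ]
R4 <- R4 - (-2/3)*R1:  [    0  20/3  16/3  31/3   -18 ]
R3 <- R3 - (137/42)*R2:  [       0        0  -249/14   589/42    275/6 ]
R4 <- R4 - (-10/7)*R2:  [     0      0  114/7   29/7     -8 ]
R4 <- R4 - (-76/83)*R3:  [        0         0         0  4229/249  8458/249 ]
Row echelon form:
[ 9      7        2         8  |         6 ]
[ 0  -14/3     23/3     -13/3  |         7 ]
[ 0      0  -249/14    589/42  |     275/6 ]
[ 0      0        0  4229/249  |  8458/249 ]
Back-substitution:
x_4 = (8458/249) / (4229/249) = 2
x_3 = (275/6 - (589/42)*(2)) / (-249/14) = -1
x_2 = (7 - (23/3)*(-1) - (-13/3)*(2)) / (-14/3) = -5
x_1 = (6 - (7)*(-5) - (2)*(-1) - (8)*(2)) / 9 = 3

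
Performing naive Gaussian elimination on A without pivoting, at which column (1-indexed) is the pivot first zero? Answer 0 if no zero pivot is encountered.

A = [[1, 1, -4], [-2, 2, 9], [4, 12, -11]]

first zero-pivot column = 0

Naive forward elimination:
R2 <- R2 - (-2)*R1:  [ 0  4  1 ]
R3 <- R3 - (4)*R1:  [ 0  8  5 ]
R3 <- R3 - (2)*R2:  [ 0  0  3 ]
All pivots nonzero; naive elimination completes without hitting a zero pivot.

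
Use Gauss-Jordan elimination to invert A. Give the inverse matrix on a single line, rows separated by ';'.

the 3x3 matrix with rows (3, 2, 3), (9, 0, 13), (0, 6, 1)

inverse = [13/15 -8/45 -13/45; 1/10 -1/30 2/15; -3/5 1/5 1/5]

Gauss-Jordan on [A | I]:
R1 <- (1/3)*R1:  [   1  2/3    1  |  1/3    0    0 ]
R2 <- R2 - (9)*R1:  [  0  -6   4  |  -3   1   0 ]
R2 <- (1/-6)*R2:  [    0     1  -2/3  |   1/2  -1/6     0 ]
R1 <- R1 - (2/3)*R2:  [    1     0  13/9  |     0   1/9     0 ]
R3 <- R3 - (6)*R2:  [  0   0   5  |  -3   1   1 ]
R3 <- (1/5)*R3:  [    0     0     1  |  -3/5   1/5   1/5 ]
R1 <- R1 - (13/9)*R3:  [      1       0       0  |   13/15   -8/45  -13/45 ]
R2 <- R2 - (-2/3)*R3:  [     0      1      0  |   1/10  -1/30   2/15 ]
Right block of [I | A^{-1}] is the inverse:
[ 13/15  -8/45  -13/45 ]
[  1/10  -1/30    2/15 ]
[  -3/5    1/5     1/5 ]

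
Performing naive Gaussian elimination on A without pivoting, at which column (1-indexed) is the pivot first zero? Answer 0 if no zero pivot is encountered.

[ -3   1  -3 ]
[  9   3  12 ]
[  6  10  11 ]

Naive forward elimination:
R2 <- R2 - (-3)*R1:  [ 0  6  3 ]
R3 <- R3 - (-2)*R1:  [  0  12   5 ]
R3 <- R3 - (2)*R2:  [  0   0  -1 ]
All pivots nonzero; naive elimination completes without hitting a zero pivot.

first zero-pivot column = 0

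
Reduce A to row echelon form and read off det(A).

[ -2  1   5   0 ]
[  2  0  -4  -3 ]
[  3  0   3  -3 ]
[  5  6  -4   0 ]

det(A) = -459

Forward elimination:
R2 <- R2 - (-1)*R1:  [  0   1   1  -3 ]
R3 <- R3 - (-3/2)*R1:  [    0   3/2  21/2    -3 ]
R4 <- R4 - (-5/2)*R1:  [    0  17/2  17/2     0 ]
R3 <- R3 - (3/2)*R2:  [   0    0    9  3/2 ]
R4 <- R4 - (17/2)*R2:  [    0     0     0  51/2 ]
Upper-triangular form:
[ -2  1  5     0 ]
[  0  1  1    -3 ]
[  0  0  9   3/2 ]
[  0  0  0  51/2 ]
det(A) = (-1)^0 * (-2) * (1) * (9) * (51/2) = -459  (0 row swaps -> sign +1)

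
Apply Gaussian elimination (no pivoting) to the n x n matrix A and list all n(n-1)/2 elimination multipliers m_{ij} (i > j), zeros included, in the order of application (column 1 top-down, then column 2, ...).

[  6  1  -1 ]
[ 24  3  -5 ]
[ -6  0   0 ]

multipliers: 4, -1, -1

Forward elimination:
R2 <- R2 - (4)*R1:  [  0  -1  -1 ]
R3 <- R3 - (-1)*R1:  [  0   1  -1 ]
R3 <- R3 - (-1)*R2:  [  0   0  -2 ]
Multipliers (in order of application): m_{21} = 4, m_{31} = -1, m_{32} = -1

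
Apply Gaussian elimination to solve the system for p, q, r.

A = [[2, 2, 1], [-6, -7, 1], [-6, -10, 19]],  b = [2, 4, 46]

(2, -2, 2)

Forward elimination on [A|b]:
R2 <- R2 - (-3)*R1:  [  0  -1   4  10 ]
R3 <- R3 - (-3)*R1:  [  0  -4  22  52 ]
R3 <- R3 - (4)*R2:  [  0   0   6  12 ]
Row echelon form:
[ 2   2  1  |   2 ]
[ 0  -1  4  |  10 ]
[ 0   0  6  |  12 ]
Back-substitution:
r = (12) / 6 = 2
q = (10 - (4)*(2)) / -1 = -2
p = (2 - (2)*(-2) - (1)*(2)) / 2 = 2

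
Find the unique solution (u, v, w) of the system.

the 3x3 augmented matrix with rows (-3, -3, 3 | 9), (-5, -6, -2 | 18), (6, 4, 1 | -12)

(0, -3, 0)

Forward elimination on [A|b]:
R2 <- R2 - (5/3)*R1:  [  0  -1  -7   3 ]
R3 <- R3 - (-2)*R1:  [  0  -2   7   6 ]
R3 <- R3 - (2)*R2:  [  0   0  21   0 ]
Row echelon form:
[ -3  -3   3  |  9 ]
[  0  -1  -7  |  3 ]
[  0   0  21  |  0 ]
Back-substitution:
w = (0) / 21 = 0
v = (3 - (-7)*(0)) / -1 = -3
u = (9 - (-3)*(-3) - (3)*(0)) / -3 = 0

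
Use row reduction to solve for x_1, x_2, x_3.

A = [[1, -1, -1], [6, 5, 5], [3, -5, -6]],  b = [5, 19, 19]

(4, 1, -2)

Forward elimination on [A|b]:
R2 <- R2 - (6)*R1:  [   0   11   11  -11 ]
R3 <- R3 - (3)*R1:  [  0  -2  -3   4 ]
R3 <- R3 - (-2/11)*R2:  [  0   0  -1   2 ]
Row echelon form:
[ 1  -1  -1  |    5 ]
[ 0  11  11  |  -11 ]
[ 0   0  -1  |    2 ]
Back-substitution:
x_3 = (2) / -1 = -2
x_2 = (-11 - (11)*(-2)) / 11 = 1
x_1 = (5 - (-1)*(1) - (-1)*(-2)) / 1 = 4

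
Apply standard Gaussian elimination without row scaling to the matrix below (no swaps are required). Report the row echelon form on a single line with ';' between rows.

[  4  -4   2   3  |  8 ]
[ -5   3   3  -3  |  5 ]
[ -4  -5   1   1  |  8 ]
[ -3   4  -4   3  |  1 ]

Forward elimination:
R2 <- R2 - (-5/4)*R1:  [    0    -2  11/2   3/4    15 ]
R3 <- R3 - (-1)*R1:  [  0  -9   3   4  16 ]
R4 <- R4 - (-3/4)*R1:  [    0     1  -5/2  21/4     7 ]
R3 <- R3 - (9/2)*R2:  [      0       0   -87/4     5/8  -103/2 ]
R4 <- R4 - (-1/2)*R2:  [    0     0   1/4  45/8  29/2 ]
R4 <- R4 - (-1/87)*R3:  [       0        0        0   490/87  1210/87 ]
Row echelon form:
[ 4  -4      2       3  |        8 ]
[ 0  -2   11/2     3/4  |       15 ]
[ 0   0  -87/4     5/8  |   -103/2 ]
[ 0   0      0  490/87  |  1210/87 ]

REF = [4 -4 2 3 8; 0 -2 11/2 3/4 15; 0 0 -87/4 5/8 -103/2; 0 0 0 490/87 1210/87]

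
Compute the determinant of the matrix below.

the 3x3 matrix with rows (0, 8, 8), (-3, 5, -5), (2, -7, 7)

Forward elimination:
R1 <-> R2   (pivot in column 1 was zero)
[ -3   5  -5 ]
[  0   8   8 ]
[  2  -7   7 ]
R3 <- R3 - (-2/3)*R1:  [     0  -11/3   11/3 ]
R3 <- R3 - (-11/24)*R2:  [    0     0  22/3 ]
Upper-triangular form:
[ -3  5    -5 ]
[  0  8     8 ]
[  0  0  22/3 ]
det(A) = (-1)^1 * (-3) * (8) * (22/3) = 176  (1 row swap -> sign -1)

det(A) = 176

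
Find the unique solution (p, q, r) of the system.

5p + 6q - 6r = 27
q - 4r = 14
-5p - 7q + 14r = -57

(3, -2, -4)

Forward elimination on [A|b]:
R3 <- R3 - (-1)*R1:  [   0   -1    8  -30 ]
R3 <- R3 - (-1)*R2:  [   0    0    4  -16 ]
Row echelon form:
[ 5  6  -6  |   27 ]
[ 0  1  -4  |   14 ]
[ 0  0   4  |  -16 ]
Back-substitution:
r = (-16) / 4 = -4
q = (14 - (-4)*(-4)) / 1 = -2
p = (27 - (6)*(-2) - (-6)*(-4)) / 5 = 3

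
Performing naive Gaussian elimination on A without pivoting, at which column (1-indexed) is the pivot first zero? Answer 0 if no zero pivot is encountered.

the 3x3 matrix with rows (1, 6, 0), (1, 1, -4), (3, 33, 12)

Naive forward elimination:
R2 <- R2 - (1)*R1:  [  0  -5  -4 ]
R3 <- R3 - (3)*R1:  [  0  15  12 ]
R3 <- R3 - (-3)*R2:  [ 0  0  0 ]
Matrix at this point:
[ 1   6   0 ]
[ 0  -5  -4 ]
[ 0   0   0 ]
Pivot entry (3,3) in the last row is zero and there are no rows below to swap with -> zero pivot in column 3 (A is singular).

first zero-pivot column = 3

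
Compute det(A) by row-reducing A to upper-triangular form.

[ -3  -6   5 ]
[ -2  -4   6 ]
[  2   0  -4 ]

det(A) = -32

Forward elimination:
R2 <- R2 - (2/3)*R1:  [   0    0  8/3 ]
R3 <- R3 - (-2/3)*R1:  [    0    -4  -2/3 ]
R2 <-> R3   (pivot in column 2 was zero)
[ -3  -6     5 ]
[  0  -4  -2/3 ]
[  0   0   8/3 ]
Upper-triangular form:
[ -3  -6     5 ]
[  0  -4  -2/3 ]
[  0   0   8/3 ]
det(A) = (-1)^1 * (-3) * (-4) * (8/3) = -32  (1 row swap -> sign -1)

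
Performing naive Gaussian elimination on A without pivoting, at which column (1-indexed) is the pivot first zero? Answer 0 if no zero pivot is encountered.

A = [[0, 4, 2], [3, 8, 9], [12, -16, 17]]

Naive forward elimination:
Pivot entry (1,1) is zero but row 2 has 3 in column 1 -> naive elimination stops; a row interchange (e.g. R1 <-> R2) would be required here.

first zero-pivot column = 1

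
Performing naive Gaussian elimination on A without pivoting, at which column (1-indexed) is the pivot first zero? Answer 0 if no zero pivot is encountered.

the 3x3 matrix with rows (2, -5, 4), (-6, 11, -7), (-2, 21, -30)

Naive forward elimination:
R2 <- R2 - (-3)*R1:  [  0  -4   5 ]
R3 <- R3 - (-1)*R1:  [   0   16  -26 ]
R3 <- R3 - (-4)*R2:  [  0   0  -6 ]
All pivots nonzero; naive elimination completes without hitting a zero pivot.

first zero-pivot column = 0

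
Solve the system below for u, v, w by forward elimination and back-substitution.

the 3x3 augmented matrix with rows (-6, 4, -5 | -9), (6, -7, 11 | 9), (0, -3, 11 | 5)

Forward elimination on [A|b]:
R2 <- R2 - (-1)*R1:  [  0  -3   6   0 ]
R3 <- R3 - (1)*R2:  [ 0  0  5  5 ]
Row echelon form:
[ -6   4  -5  |  -9 ]
[  0  -3   6  |   0 ]
[  0   0   5  |   5 ]
Back-substitution:
w = (5) / 5 = 1
v = (0 - (6)*(1)) / -3 = 2
u = (-9 - (4)*(2) - (-5)*(1)) / -6 = 2

(2, 2, 1)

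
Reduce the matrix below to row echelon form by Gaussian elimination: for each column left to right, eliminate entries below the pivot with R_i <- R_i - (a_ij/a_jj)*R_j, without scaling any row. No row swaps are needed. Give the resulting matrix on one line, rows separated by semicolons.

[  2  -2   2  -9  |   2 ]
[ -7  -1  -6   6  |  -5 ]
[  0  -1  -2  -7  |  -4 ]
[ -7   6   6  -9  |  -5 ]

Forward elimination:
R2 <- R2 - (-7/2)*R1:  [     0     -8      1  -51/2      2 ]
R4 <- R4 - (-7/2)*R1:  [     0     -1     13  -81/2      2 ]
R3 <- R3 - (1/8)*R2:  [      0       0   -17/8  -61/16   -17/4 ]
R4 <- R4 - (1/8)*R2:  [       0        0    103/8  -597/16      7/4 ]
R4 <- R4 - (-103/17)*R3:  [        0         0         0  -1027/17       -24 ]
Row echelon form:
[ 2  -2      2        -9  |      2 ]
[ 0  -8      1     -51/2  |      2 ]
[ 0   0  -17/8    -61/16  |  -17/4 ]
[ 0   0      0  -1027/17  |    -24 ]

REF = [2 -2 2 -9 2; 0 -8 1 -51/2 2; 0 0 -17/8 -61/16 -17/4; 0 0 0 -1027/17 -24]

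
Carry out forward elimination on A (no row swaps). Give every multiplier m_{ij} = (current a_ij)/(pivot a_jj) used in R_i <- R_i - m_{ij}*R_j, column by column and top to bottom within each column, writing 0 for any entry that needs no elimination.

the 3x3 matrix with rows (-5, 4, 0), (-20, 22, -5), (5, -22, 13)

Forward elimination:
R2 <- R2 - (4)*R1:  [  0   6  -5 ]
R3 <- R3 - (-1)*R1:  [   0  -18   13 ]
R3 <- R3 - (-3)*R2:  [  0   0  -2 ]
Multipliers (in order of application): m_{21} = 4, m_{31} = -1, m_{32} = -3

multipliers: 4, -1, -3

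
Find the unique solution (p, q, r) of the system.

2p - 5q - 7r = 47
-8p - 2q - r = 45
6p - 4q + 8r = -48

Forward elimination on [A|b]:
R2 <- R2 - (-4)*R1:  [   0  -22  -29  233 ]
R3 <- R3 - (3)*R1:  [    0    11    29  -189 ]
R3 <- R3 - (-1/2)*R2:  [      0       0    29/2  -145/2 ]
Row echelon form:
[ 2   -5    -7  |      47 ]
[ 0  -22   -29  |     233 ]
[ 0    0  29/2  |  -145/2 ]
Back-substitution:
r = (-145/2) / (29/2) = -5
q = (233 - (-29)*(-5)) / -22 = -4
p = (47 - (-5)*(-4) - (-7)*(-5)) / 2 = -4

(-4, -4, -5)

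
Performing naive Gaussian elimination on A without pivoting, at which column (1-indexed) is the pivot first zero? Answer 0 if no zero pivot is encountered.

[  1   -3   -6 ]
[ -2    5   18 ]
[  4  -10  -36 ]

Naive forward elimination:
R2 <- R2 - (-2)*R1:  [  0  -1   6 ]
R3 <- R3 - (4)*R1:  [   0    2  -12 ]
R3 <- R3 - (-2)*R2:  [ 0  0  0 ]
Matrix at this point:
[ 1  -3  -6 ]
[ 0  -1   6 ]
[ 0   0   0 ]
Pivot entry (3,3) in the last row is zero and there are no rows below to swap with -> zero pivot in column 3 (A is singular).

first zero-pivot column = 3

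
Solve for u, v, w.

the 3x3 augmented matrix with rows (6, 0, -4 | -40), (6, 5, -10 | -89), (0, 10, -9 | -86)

(-4, -5, 4)

Forward elimination on [A|b]:
R2 <- R2 - (1)*R1:  [   0    5   -6  -49 ]
R3 <- R3 - (2)*R2:  [  0   0   3  12 ]
Row echelon form:
[ 6  0  -4  |  -40 ]
[ 0  5  -6  |  -49 ]
[ 0  0   3  |   12 ]
Back-substitution:
w = (12) / 3 = 4
v = (-49 - (-6)*(4)) / 5 = -5
u = (-40 - (-4)*(4)) / 6 = -4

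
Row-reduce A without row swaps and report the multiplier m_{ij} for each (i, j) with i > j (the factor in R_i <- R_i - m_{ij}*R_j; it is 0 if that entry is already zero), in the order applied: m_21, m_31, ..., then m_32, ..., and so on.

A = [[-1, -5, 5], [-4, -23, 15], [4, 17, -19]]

multipliers: 4, -4, 1

Forward elimination:
R2 <- R2 - (4)*R1:  [  0  -3  -5 ]
R3 <- R3 - (-4)*R1:  [  0  -3   1 ]
R3 <- R3 - (1)*R2:  [ 0  0  6 ]
Multipliers (in order of application): m_{21} = 4, m_{31} = -4, m_{32} = 1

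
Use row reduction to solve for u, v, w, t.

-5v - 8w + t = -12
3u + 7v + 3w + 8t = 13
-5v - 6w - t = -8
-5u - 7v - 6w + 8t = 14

(3, -5, 5, 3)

Forward elimination on [A|b]:
R1 <-> R2   (pivot in column 1 was zero)
[  3   7   3   8   13 ]
[  0  -5  -8   1  -12 ]
[  0  -5  -6  -1   -8 ]
[ -5  -7  -6   8   14 ]
R4 <- R4 - (-5/3)*R1:  [     0   14/3     -1   64/3  107/3 ]
R3 <- R3 - (1)*R2:  [  0   0   2  -2   4 ]
R4 <- R4 - (-14/15)*R2:  [       0        0  -127/15   334/15   367/15 ]
R4 <- R4 - (-127/30)*R3:  [     0      0      0   69/5  207/5 ]
Row echelon form:
[ 3   7   3     8  |     13 ]
[ 0  -5  -8     1  |    -12 ]
[ 0   0   2    -2  |      4 ]
[ 0   0   0  69/5  |  207/5 ]
Back-substitution:
t = (207/5) / (69/5) = 3
w = (4 - (-2)*(3)) / 2 = 5
v = (-12 - (-8)*(5) - (1)*(3)) / -5 = -5
u = (13 - (7)*(-5) - (3)*(5) - (8)*(3)) / 3 = 3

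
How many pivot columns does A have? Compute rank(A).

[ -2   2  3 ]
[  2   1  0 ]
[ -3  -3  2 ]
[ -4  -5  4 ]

Row reduction:
R2 <- R2 - (-1)*R1:  [ 0  3  3 ]
R3 <- R3 - (3/2)*R1:  [    0    -6  -5/2 ]
R4 <- R4 - (2)*R1:  [  0  -9  -2 ]
R3 <- R3 - (-2)*R2:  [   0    0  7/2 ]
R4 <- R4 - (-3)*R2:  [ 0  0  7 ]
R4 <- R4 - (2)*R3:  [ 0  0  0 ]
Row echelon form:
[ -2  2    3 ]
[  0  3    3 ]
[  0  0  7/2 ]
[  0  0    0 ]
Nonzero rows / pivot columns: 3

rank(A) = 3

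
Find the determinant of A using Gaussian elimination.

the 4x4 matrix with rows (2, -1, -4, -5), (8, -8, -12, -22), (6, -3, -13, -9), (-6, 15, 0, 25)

det(A) = 32

Forward elimination:
R2 <- R2 - (4)*R1:  [  0  -4   4  -2 ]
R3 <- R3 - (3)*R1:  [  0   0  -1   6 ]
R4 <- R4 - (-3)*R1:  [   0   12  -12   10 ]
R4 <- R4 - (-3)*R2:  [ 0  0  0  4 ]
Upper-triangular form:
[ 2  -1  -4  -5 ]
[ 0  -4   4  -2 ]
[ 0   0  -1   6 ]
[ 0   0   0   4 ]
det(A) = (-1)^0 * (2) * (-4) * (-1) * (4) = 32  (0 row swaps -> sign +1)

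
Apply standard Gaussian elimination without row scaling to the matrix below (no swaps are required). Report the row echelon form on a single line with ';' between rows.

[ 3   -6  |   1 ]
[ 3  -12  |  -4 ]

Forward elimination:
R2 <- R2 - (1)*R1:  [  0  -6  -5 ]
Row echelon form:
[ 3  -6  |   1 ]
[ 0  -6  |  -5 ]

REF = [3 -6 1; 0 -6 -5]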